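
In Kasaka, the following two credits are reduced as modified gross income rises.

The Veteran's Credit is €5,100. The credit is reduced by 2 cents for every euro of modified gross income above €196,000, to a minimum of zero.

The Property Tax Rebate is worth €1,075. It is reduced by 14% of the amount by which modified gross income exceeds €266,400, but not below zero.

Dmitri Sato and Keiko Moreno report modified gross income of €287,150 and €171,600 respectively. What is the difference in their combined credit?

€2,898

Dmitri (€287,150): Veteran's Credit: 2% of the €91,150 excess over €196,000 is €1,823; credit = €5,100 − €1,823 = €3,277. Property Tax Rebate: 14% of the €20,750 excess over €266,400 is €2,905 ≥ base, so the credit is €0. total €3,277 + €0 = €3,277
Keiko (€171,600): Veteran's Credit: €171,600 is at or below the €196,000 threshold, so the full €5,100 applies. Property Tax Rebate: €171,600 is at or below the €266,400 threshold, so the full €1,075 applies. total €5,100 + €1,075 = €6,175
Difference: |€3,277 − €6,175| = €2,898.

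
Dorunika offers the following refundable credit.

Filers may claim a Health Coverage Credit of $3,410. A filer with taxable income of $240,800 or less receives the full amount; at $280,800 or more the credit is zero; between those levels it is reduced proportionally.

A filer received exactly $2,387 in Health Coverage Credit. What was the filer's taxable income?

$2,387 is 2,387/3,410 of the full $3,410, so 1,023/3,410 of the $40,000 range has been used: income = $240,800 + $40,000 × 1,023/3,410 = $252,800.

$252,800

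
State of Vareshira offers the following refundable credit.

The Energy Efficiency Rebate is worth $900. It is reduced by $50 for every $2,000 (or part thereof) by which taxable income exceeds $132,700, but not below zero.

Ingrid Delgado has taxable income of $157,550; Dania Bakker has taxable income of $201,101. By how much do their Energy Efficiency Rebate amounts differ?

$250

Ingrid ($157,550): Energy Efficiency Rebate: income exceeds $132,700 by $24,850, which is 13 full-or-partial $2,000 increments; reduction = 13 × $50 = $650, leaving $250.
Dania ($201,101): Energy Efficiency Rebate: income exceeds $132,700 by $68,401 → 35 increments × $50 = $1,750 ≥ base, so the credit is $0.
Difference: |$250 − $0| = $250.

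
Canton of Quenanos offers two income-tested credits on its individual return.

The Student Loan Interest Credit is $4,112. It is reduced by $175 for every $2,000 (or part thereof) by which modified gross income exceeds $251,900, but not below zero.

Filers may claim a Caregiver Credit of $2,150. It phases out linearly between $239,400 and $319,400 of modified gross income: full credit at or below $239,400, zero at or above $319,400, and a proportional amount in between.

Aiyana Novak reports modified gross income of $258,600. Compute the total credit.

$5,046

Student Loan Interest Credit: income exceeds $251,900 by $6,700, which is 4 full-or-partial $2,000 increments; reduction = 4 × $175 = $700, leaving $3,412.
Caregiver Credit: $258,600 is $19,200 into a $80,000 phase-out range, leaving 60,800/80,000 of the credit: $2,150 × 60,800/80,000 = $1,634.
Total: $3,412 + $1,634 = $5,046.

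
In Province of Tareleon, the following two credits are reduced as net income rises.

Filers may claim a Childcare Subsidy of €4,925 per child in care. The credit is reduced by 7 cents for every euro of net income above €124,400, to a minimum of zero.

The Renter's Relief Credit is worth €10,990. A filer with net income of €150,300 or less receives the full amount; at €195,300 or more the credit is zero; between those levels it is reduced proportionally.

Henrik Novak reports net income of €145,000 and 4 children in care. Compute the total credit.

Childcare Subsidy: base = 4 × €4,925 = €19,700. 7% of the €20,600 excess over €124,400 is €1,442; credit = €19,700 − €1,442 = €18,258.
Renter's Relief Credit: €145,000 is at or below the €150,300 threshold, so the full €10,990 applies.
Total: €18,258 + €10,990 = €29,248.

€29,248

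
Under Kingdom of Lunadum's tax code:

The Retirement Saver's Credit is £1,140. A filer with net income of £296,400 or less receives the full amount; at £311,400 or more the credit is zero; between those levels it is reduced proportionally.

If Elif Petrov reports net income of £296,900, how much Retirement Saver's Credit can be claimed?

£1,102

Retirement Saver's Credit: £296,900 is £500 into a £15,000 phase-out range, leaving 14,500/15,000 of the credit: £1,140 × 14,500/15,000 = £1,102.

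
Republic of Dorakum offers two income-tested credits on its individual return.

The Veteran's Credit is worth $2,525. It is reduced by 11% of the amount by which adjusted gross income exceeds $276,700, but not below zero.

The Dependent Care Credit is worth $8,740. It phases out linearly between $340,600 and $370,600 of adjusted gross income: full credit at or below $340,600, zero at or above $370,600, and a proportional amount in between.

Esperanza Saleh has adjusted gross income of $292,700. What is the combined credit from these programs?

$9,505

Veteran's Credit: 11% of the $16,000 excess over $276,700 is $1,760; credit = $2,525 − $1,760 = $765.
Dependent Care Credit: $292,700 is at or below the $340,600 threshold, so the full $8,740 applies.
Total: $765 + $8,740 = $9,505.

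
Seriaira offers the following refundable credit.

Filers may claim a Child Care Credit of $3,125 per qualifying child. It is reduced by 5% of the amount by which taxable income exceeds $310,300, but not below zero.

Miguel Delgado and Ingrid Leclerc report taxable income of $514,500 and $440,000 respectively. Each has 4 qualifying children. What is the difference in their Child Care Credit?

Miguel ($514,500): Child Care Credit: base = 4 × $3,125 = $12,500. 5% of the $204,200 excess over $310,300 is $10,210; credit = $12,500 − $10,210 = $2,290.
Ingrid ($440,000): Child Care Credit: base = 4 × $3,125 = $12,500. 5% of the $129,700 excess over $310,300 is $6,485; credit = $12,500 − $6,485 = $6,015.
Difference: |$2,290 − $6,015| = $3,725.

$3,725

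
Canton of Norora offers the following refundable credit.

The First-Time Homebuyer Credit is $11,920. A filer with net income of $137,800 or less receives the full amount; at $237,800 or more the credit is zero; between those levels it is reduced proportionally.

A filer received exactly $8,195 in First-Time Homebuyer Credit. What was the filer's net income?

$169,050

$8,195 is 8,195/11,920 of the full $11,920, so 3,725/11,920 of the $100,000 range has been used: income = $137,800 + $100,000 × 3,725/11,920 = $169,050.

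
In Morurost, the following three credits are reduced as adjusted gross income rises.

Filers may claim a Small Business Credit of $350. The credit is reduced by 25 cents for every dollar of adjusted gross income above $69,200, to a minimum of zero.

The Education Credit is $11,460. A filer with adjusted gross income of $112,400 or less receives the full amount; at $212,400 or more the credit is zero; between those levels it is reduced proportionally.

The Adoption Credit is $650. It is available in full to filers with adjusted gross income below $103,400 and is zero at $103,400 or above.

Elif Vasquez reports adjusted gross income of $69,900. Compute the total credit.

Small Business Credit: 25% of the $700 excess over $69,200 is $175; credit = $350 − $175 = $175.
Education Credit: $69,900 is at or below the $112,400 threshold, so the full $11,460 applies.
Adoption Credit: $69,900 is below the $103,400 cutoff, so the full $650 applies.
Total: $175 + $11,460 + $650 = $12,285.

$12,285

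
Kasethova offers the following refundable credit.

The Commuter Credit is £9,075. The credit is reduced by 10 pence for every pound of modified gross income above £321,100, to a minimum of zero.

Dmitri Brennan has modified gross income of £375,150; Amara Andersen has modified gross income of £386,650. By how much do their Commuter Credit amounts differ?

Dmitri (£375,150): Commuter Credit: 10% of the £54,050 excess over £321,100 is £5,405; credit = £9,075 − £5,405 = £3,670.
Amara (£386,650): Commuter Credit: 10% of the £65,550 excess over £321,100 is £6,555; credit = £9,075 − £6,555 = £2,520.
Difference: |£3,670 − £2,520| = £1,150.

£1,150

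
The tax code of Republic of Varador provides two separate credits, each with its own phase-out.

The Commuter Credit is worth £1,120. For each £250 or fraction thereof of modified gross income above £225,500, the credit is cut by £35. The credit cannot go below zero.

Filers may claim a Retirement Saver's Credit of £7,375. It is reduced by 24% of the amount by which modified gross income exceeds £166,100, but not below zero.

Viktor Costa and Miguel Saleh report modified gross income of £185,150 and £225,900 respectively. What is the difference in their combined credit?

£2,873

Viktor (£185,150): Commuter Credit: £185,150 is at or below the £225,500 threshold, so the full £1,120 applies. Retirement Saver's Credit: 24% of the £19,050 excess over £166,100 is £4,572; credit = £7,375 − £4,572 = £2,803. total £1,120 + £2,803 = £3,923
Miguel (£225,900): Commuter Credit: income exceeds £225,500 by £400, which is 2 full-or-partial £250 increments; reduction = 2 × £35 = £70, leaving £1,050. Retirement Saver's Credit: 24% of the £59,800 excess over £166,100 is £14,352 ≥ base, so the credit is £0. total £1,050 + £0 = £1,050
Difference: |£3,923 − £1,050| = £2,873.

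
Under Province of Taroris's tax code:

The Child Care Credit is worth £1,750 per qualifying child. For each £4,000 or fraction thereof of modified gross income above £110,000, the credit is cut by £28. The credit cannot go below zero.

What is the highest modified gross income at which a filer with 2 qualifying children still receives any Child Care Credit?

£606,000

Full credit = 2 × £1,750 = £3,500.
After 124 increments the reduction is 124 × £28 = £3,472, leaving £28; one more increment wipes it out. Increment 124 ends at excess 124 × £4,000 = £496,000, so the highest qualifying income is £110,000 + £496,000 = £606,000.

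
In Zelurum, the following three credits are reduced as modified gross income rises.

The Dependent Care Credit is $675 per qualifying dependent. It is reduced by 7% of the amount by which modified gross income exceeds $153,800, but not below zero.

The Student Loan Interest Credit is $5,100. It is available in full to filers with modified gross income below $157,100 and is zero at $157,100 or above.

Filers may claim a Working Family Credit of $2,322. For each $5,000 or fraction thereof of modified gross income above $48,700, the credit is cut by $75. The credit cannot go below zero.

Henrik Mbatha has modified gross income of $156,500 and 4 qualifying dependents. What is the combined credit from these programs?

Dependent Care Credit: base = 4 × $675 = $2,700. 7% of the $2,700 excess over $153,800 is $189; credit = $2,700 − $189 = $2,511.
Student Loan Interest Credit: $156,500 is below the $157,100 cutoff, so the full $5,100 applies.
Working Family Credit: income exceeds $48,700 by $107,800, which is 22 full-or-partial $5,000 increments; reduction = 22 × $75 = $1,650, leaving $672.
Total: $2,511 + $5,100 + $672 = $8,283.

$8,283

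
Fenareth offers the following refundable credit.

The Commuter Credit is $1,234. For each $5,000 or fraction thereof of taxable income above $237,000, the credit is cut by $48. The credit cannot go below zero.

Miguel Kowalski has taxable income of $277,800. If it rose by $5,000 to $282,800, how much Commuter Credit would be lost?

At $277,800 — income exceeds $237,000 by $40,800, which is 9 full-or-partial $5,000 increments; reduction = 9 × $48 = $432, leaving $802.
At $282,800 — income exceeds $237,000 by $45,800, which is 10 full-or-partial $5,000 increments; reduction = 10 × $48 = $480, leaving $754.
Lost: $802 − $754 = $48.

$48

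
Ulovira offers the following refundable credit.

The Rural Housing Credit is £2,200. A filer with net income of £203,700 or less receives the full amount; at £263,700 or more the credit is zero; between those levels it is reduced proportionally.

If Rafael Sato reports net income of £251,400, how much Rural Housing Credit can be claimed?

£451

Rural Housing Credit: £251,400 is £47,700 into a £60,000 phase-out range, leaving 12,300/60,000 of the credit: £2,200 × 12,300/60,000 = £451.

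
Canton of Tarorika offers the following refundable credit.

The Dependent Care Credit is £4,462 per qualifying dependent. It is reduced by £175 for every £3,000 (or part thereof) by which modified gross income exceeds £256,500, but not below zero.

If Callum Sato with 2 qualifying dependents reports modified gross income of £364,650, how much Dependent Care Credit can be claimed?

Dependent Care Credit: base = 2 × £4,462 = £8,924. income exceeds £256,500 by £108,150, which is 37 full-or-partial £3,000 increments; reduction = 37 × £175 = £6,475, leaving £2,449.

£2,449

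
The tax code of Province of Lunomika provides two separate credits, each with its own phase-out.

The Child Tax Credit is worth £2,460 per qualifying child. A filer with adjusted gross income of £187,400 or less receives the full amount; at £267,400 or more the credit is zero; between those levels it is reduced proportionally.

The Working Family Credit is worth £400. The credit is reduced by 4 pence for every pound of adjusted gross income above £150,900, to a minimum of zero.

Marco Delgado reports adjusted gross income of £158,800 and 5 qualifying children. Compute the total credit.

£12,384

Child Tax Credit: base = 5 × £2,460 = £12,300. £158,800 is at or below the £187,400 threshold, so the full £12,300 applies.
Working Family Credit: 4% of the £7,900 excess over £150,900 is £316; credit = £400 − £316 = £84.
Total: £12,300 + £84 = £12,384.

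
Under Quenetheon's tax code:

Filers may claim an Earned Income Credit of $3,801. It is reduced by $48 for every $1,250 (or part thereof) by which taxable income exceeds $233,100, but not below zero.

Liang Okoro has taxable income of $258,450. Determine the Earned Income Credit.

Earned Income Credit: income exceeds $233,100 by $25,350, which is 21 full-or-partial $1,250 increments; reduction = 21 × $48 = $1,008, leaving $2,793.

$2,793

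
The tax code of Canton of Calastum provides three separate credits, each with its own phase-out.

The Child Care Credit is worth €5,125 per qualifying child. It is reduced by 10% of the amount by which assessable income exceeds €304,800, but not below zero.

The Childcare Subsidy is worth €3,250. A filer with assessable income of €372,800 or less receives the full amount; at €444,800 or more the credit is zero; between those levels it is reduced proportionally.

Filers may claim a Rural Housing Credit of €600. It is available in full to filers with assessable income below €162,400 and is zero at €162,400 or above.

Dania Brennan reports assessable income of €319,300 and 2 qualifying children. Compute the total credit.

€12,050

Child Care Credit: base = 2 × €5,125 = €10,250. 10% of the €14,500 excess over €304,800 is €1,450; credit = €10,250 − €1,450 = €8,800.
Childcare Subsidy: €319,300 is at or below the €372,800 threshold, so the full €3,250 applies.
Rural Housing Credit: €319,300 meets or exceeds the €162,400 cutoff, so the credit is €0.
Total: €8,800 + €3,250 + €0 = €12,050.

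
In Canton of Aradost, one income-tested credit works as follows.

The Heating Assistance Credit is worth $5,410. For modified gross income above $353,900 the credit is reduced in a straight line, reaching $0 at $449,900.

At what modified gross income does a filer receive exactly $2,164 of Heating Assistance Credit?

$411,500

$2,164 is 2,164/5,410 of the full $5,410, so 3,246/5,410 of the $96,000 range has been used: income = $353,900 + $96,000 × 3,246/5,410 = $411,500.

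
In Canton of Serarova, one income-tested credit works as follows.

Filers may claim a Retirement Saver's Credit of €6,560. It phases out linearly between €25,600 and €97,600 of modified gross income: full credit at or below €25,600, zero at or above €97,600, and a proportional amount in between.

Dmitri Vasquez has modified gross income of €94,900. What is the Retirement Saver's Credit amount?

Retirement Saver's Credit: €94,900 is €69,300 into a €72,000 phase-out range, leaving 2,700/72,000 of the credit: €6,560 × 2,700/72,000 = €246.

€246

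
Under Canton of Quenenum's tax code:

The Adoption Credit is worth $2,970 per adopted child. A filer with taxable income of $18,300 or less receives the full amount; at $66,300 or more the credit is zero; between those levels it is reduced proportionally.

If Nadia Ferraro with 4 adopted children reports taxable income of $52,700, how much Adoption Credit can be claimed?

$3,366

Adoption Credit: base = 4 × $2,970 = $11,880. $52,700 is $34,400 into a $48,000 phase-out range, leaving 13,600/48,000 of the credit: $11,880 × 13,600/48,000 = $3,366.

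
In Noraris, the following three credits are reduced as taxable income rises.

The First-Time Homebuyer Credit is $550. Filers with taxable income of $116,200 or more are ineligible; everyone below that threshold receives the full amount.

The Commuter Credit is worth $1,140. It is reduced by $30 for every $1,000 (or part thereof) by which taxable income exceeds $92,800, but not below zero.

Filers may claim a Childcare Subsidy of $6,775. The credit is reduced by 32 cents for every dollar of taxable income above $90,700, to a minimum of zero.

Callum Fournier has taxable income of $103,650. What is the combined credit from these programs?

First-Time Homebuyer Credit: $103,650 is below the $116,200 cutoff, so the full $550 applies.
Commuter Credit: income exceeds $92,800 by $10,850, which is 11 full-or-partial $1,000 increments; reduction = 11 × $30 = $330, leaving $810.
Childcare Subsidy: 32% of the $12,950 excess over $90,700 is $4,144; credit = $6,775 − $4,144 = $2,631.
Total: $550 + $810 + $2,631 = $3,991.

$3,991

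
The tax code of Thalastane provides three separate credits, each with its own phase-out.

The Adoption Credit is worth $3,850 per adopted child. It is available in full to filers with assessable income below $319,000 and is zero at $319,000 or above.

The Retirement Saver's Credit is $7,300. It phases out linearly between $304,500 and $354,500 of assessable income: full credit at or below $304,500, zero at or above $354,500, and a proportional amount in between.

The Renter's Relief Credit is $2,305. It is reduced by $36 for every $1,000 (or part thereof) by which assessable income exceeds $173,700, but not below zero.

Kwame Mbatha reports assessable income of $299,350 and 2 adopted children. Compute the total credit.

$15,000

Adoption Credit: base = 2 × $3,850 = $7,700. $299,350 is below the $319,000 cutoff, so the full $7,700 applies.
Retirement Saver's Credit: $299,350 is at or below the $304,500 threshold, so the full $7,300 applies.
Renter's Relief Credit: income exceeds $173,700 by $125,650 → 126 increments × $36 = $4,536 ≥ base, so the credit is $0.
Total: $7,700 + $7,300 + $0 = $15,000.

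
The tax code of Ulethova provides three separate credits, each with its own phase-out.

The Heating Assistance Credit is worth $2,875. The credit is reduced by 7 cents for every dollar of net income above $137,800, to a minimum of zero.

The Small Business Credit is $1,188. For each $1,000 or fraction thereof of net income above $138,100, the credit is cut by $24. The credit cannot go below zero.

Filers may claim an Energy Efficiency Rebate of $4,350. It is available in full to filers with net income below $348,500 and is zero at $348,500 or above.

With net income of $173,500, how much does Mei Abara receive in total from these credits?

Heating Assistance Credit: 7% of the $35,700 excess over $137,800 is $2,499; credit = $2,875 − $2,499 = $376.
Small Business Credit: income exceeds $138,100 by $35,400, which is 36 full-or-partial $1,000 increments; reduction = 36 × $24 = $864, leaving $324.
Energy Efficiency Rebate: $173,500 is below the $348,500 cutoff, so the full $4,350 applies.
Total: $376 + $324 + $4,350 = $5,050.

$5,050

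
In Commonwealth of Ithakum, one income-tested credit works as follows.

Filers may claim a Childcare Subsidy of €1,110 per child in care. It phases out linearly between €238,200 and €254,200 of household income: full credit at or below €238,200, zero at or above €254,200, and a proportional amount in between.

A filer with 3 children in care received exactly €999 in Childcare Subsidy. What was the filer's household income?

Full credit = 3 × €1,110 = €3,330.
€999 is 999/3,330 of the full €3,330, so 2,331/3,330 of the €16,000 range has been used: income = €238,200 + €16,000 × 2,331/3,330 = €249,400.

€249,400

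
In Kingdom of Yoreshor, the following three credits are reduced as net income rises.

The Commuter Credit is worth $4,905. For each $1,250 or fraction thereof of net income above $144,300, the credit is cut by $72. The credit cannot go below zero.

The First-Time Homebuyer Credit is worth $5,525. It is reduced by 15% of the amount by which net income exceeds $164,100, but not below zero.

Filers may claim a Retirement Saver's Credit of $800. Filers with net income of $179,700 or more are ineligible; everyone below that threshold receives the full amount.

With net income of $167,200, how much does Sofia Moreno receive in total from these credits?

Commuter Credit: income exceeds $144,300 by $22,900, which is 19 full-or-partial $1,250 increments; reduction = 19 × $72 = $1,368, leaving $3,537.
First-Time Homebuyer Credit: 15% of the $3,100 excess over $164,100 is $465; credit = $5,525 − $465 = $5,060.
Retirement Saver's Credit: $167,200 is below the $179,700 cutoff, so the full $800 applies.
Total: $3,537 + $5,060 + $800 = $9,397.

$9,397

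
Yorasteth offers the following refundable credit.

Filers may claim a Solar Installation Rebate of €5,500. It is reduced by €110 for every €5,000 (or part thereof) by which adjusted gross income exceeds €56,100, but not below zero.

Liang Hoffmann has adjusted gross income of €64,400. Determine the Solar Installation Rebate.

Solar Installation Rebate: income exceeds €56,100 by €8,300, which is 2 full-or-partial €5,000 increments; reduction = 2 × €110 = €220, leaving €5,280.

€5,280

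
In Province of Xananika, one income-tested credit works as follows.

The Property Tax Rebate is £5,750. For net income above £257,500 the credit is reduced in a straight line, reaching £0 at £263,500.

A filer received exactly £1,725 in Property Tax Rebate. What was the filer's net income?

£1,725 is 1,725/5,750 of the full £5,750, so 4,025/5,750 of the £6,000 range has been used: income = £257,500 + £6,000 × 4,025/5,750 = £261,700.

£261,700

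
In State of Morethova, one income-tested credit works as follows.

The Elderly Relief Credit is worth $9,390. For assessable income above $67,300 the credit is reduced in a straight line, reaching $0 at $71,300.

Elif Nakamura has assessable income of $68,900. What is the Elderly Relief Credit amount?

Elderly Relief Credit: $68,900 is $1,600 into a $4,000 phase-out range, leaving 2,400/4,000 of the credit: $9,390 × 2,400/4,000 = $5,634.

$5,634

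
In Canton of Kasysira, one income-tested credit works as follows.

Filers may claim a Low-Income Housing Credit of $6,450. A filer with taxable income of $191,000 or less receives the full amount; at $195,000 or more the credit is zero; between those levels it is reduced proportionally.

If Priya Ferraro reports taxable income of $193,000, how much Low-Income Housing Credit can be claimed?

$3,225

Low-Income Housing Credit: $193,000 is $2,000 into a $4,000 phase-out range, leaving 2,000/4,000 of the credit: $6,450 × 2,000/4,000 = $3,225.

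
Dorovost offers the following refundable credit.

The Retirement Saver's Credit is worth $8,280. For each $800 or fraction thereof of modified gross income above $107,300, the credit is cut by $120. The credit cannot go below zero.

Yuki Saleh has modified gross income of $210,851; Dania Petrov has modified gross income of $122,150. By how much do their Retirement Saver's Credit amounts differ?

Yuki ($210,851): Retirement Saver's Credit: income exceeds $107,300 by $103,551 → 130 increments × $120 = $15,600 ≥ base, so the credit is $0.
Dania ($122,150): Retirement Saver's Credit: income exceeds $107,300 by $14,850, which is 19 full-or-partial $800 increments; reduction = 19 × $120 = $2,280, leaving $6,000.
Difference: |$0 − $6,000| = $6,000.

$6,000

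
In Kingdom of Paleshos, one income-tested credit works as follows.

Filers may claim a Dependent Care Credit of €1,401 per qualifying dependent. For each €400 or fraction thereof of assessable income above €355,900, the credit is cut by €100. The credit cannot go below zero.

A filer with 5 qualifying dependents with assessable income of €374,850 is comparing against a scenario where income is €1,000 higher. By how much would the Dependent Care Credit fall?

At €374,850 — base = 5 × €1,401 = €7,005. income exceeds €355,900 by €18,950, which is 48 full-or-partial €400 increments; reduction = 48 × €100 = €4,800, leaving €2,205.
At €375,850 — base = 5 × €1,401 = €7,005. income exceeds €355,900 by €19,950, which is 50 full-or-partial €400 increments; reduction = 50 × €100 = €5,000, leaving €2,005.
Lost: €2,205 − €2,005 = €200.

€200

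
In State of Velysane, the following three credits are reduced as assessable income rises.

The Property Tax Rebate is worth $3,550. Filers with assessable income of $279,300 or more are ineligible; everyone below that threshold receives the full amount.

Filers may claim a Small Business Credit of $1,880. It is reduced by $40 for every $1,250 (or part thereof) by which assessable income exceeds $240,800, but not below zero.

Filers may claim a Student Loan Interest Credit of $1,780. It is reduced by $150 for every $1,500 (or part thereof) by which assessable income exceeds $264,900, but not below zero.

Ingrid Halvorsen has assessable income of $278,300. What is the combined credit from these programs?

Property Tax Rebate: $278,300 is below the $279,300 cutoff, so the full $3,550 applies.
Small Business Credit: income exceeds $240,800 by $37,500, which is 30 full-or-partial $1,250 increments; reduction = 30 × $40 = $1,200, leaving $680.
Student Loan Interest Credit: income exceeds $264,900 by $13,400, which is 9 full-or-partial $1,500 increments; reduction = 9 × $150 = $1,350, leaving $430.
Total: $3,550 + $680 + $430 = $4,660.

$4,660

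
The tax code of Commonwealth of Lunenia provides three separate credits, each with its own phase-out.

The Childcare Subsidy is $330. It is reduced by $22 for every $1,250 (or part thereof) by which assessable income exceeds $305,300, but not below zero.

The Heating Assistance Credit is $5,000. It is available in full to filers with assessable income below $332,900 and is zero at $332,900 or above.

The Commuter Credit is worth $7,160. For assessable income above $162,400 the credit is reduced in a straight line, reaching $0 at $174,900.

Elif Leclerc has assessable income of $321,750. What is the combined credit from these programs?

Childcare Subsidy: income exceeds $305,300 by $16,450, which is 14 full-or-partial $1,250 increments; reduction = 14 × $22 = $308, leaving $22.
Heating Assistance Credit: $321,750 is below the $332,900 cutoff, so the full $5,000 applies.
Commuter Credit: $321,750 is at or above $174,900, so the credit is $0.
Total: $22 + $5,000 + $0 = $5,022.

$5,022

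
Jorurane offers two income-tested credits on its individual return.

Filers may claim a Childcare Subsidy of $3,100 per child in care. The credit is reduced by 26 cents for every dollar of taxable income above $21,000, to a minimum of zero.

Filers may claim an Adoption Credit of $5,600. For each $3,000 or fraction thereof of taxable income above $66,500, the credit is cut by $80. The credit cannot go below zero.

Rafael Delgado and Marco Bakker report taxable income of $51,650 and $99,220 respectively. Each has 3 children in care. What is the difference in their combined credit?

$2,211

Rafael ($51,650): Childcare Subsidy: base = 3 × $3,100 = $9,300. 26% of the $30,650 excess over $21,000 is $7,969; credit = $9,300 − $7,969 = $1,331. Adoption Credit: $51,650 is at or below the $66,500 threshold, so the full $5,600 applies. total $1,331 + $5,600 = $6,931
Marco ($99,220): Childcare Subsidy: base = 3 × $3,100 = $9,300. 26% of the $78,220 excess over $21,000 is $20,337.20 ≥ base, so the credit is $0. Adoption Credit: income exceeds $66,500 by $32,720, which is 11 full-or-partial $3,000 increments; reduction = 11 × $80 = $880, leaving $4,720. total $0 + $4,720 = $4,720
Difference: |$6,931 − $4,720| = $2,211.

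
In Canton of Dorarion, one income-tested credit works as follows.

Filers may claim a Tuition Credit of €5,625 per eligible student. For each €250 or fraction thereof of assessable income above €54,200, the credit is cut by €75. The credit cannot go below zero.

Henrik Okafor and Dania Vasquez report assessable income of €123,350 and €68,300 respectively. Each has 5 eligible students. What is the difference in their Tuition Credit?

Henrik (€123,350): Tuition Credit: base = 5 × €5,625 = €28,125. income exceeds €54,200 by €69,150, which is 277 full-or-partial €250 increments; reduction = 277 × €75 = €20,775, leaving €7,350.
Dania (€68,300): Tuition Credit: base = 5 × €5,625 = €28,125. income exceeds €54,200 by €14,100, which is 57 full-or-partial €250 increments; reduction = 57 × €75 = €4,275, leaving €23,850.
Difference: |€7,350 − €23,850| = €16,500.

€16,500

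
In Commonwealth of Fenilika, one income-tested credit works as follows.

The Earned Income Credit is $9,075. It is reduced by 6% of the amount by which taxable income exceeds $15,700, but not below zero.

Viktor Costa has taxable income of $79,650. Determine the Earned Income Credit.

$5,238

Earned Income Credit: 6% of the $63,950 excess over $15,700 is $3,837; credit = $9,075 − $3,837 = $5,238.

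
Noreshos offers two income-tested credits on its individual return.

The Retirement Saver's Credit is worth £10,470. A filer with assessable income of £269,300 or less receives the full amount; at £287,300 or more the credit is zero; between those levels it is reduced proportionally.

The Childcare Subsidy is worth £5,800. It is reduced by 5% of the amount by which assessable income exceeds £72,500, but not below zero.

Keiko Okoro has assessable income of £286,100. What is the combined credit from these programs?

£698

Retirement Saver's Credit: £286,100 is £16,800 into a £18,000 phase-out range, leaving 1,200/18,000 of the credit: £10,470 × 1,200/18,000 = £698.
Childcare Subsidy: 5% of the £213,600 excess over £72,500 is £10,680 ≥ base, so the credit is £0.
Total: £698 + £0 = £698.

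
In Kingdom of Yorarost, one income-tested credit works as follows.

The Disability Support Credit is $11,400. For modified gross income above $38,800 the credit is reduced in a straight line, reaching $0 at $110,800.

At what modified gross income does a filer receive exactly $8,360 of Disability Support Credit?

$8,360 is 8,360/11,400 of the full $11,400, so 3,040/11,400 of the $72,000 range has been used: income = $38,800 + $72,000 × 3,040/11,400 = $58,000.

$58,000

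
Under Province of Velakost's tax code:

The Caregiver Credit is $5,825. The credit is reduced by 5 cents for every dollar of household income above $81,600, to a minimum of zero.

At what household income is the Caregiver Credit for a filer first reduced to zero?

The credit falls by 5% of each dollar above $81,600, so it reaches zero when the excess is $5,825 / 5% = $116,500: income = $81,600 + $116,500 = $198,100.

$198,100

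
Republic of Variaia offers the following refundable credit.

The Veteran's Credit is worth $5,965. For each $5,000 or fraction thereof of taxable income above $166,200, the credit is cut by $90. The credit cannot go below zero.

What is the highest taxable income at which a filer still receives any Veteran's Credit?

$496,200

After 66 increments the reduction is 66 × $90 = $5,940, leaving $25; one more increment wipes it out. Increment 66 ends at excess 66 × $5,000 = $330,000, so the highest qualifying income is $166,200 + $330,000 = $496,200.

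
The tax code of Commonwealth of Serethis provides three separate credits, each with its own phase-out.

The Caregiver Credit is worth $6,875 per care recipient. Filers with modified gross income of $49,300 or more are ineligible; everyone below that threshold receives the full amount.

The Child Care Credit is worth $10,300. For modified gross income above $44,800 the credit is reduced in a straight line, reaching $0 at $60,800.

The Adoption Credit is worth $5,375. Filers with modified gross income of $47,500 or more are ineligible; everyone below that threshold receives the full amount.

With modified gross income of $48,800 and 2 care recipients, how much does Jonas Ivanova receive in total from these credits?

$21,475

Caregiver Credit: base = 2 × $6,875 = $13,750. $48,800 is below the $49,300 cutoff, so the full $13,750 applies.
Child Care Credit: $48,800 is $4,000 into a $16,000 phase-out range, leaving 12,000/16,000 of the credit: $10,300 × 12,000/16,000 = $7,725.
Adoption Credit: $48,800 meets or exceeds the $47,500 cutoff, so the credit is $0.
Total: $13,750 + $7,725 + $0 = $21,475.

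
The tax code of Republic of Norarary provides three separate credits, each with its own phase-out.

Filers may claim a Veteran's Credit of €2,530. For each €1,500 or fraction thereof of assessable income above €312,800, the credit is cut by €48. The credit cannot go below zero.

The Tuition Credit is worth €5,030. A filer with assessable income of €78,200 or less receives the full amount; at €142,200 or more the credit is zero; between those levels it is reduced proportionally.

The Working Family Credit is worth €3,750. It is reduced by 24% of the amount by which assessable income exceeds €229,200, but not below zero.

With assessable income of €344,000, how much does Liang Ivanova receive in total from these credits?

€1,522

Veteran's Credit: income exceeds €312,800 by €31,200, which is 21 full-or-partial €1,500 increments; reduction = 21 × €48 = €1,008, leaving €1,522.
Tuition Credit: €344,000 is at or above €142,200, so the credit is €0.
Working Family Credit: 24% of the €114,800 excess over €229,200 is €27,552 ≥ base, so the credit is €0.
Total: €1,522 + €0 + €0 = €1,522.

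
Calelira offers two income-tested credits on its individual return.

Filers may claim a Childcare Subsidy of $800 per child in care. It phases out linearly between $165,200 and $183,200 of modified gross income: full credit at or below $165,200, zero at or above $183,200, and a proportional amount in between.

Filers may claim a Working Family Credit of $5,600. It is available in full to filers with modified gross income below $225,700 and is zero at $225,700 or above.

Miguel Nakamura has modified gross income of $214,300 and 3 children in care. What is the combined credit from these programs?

Childcare Subsidy: base = 3 × $800 = $2,400. $214,300 is at or above $183,200, so the credit is $0.
Working Family Credit: $214,300 is below the $225,700 cutoff, so the full $5,600 applies.
Total: $0 + $5,600 = $5,600.

$5,600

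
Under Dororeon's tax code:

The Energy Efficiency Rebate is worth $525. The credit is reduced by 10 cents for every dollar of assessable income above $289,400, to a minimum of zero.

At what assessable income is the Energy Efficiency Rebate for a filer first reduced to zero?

$294,650

The credit falls by 10% of each dollar above $289,400, so it reaches zero when the excess is $525 / 10% = $5,250: income = $289,400 + $5,250 = $294,650.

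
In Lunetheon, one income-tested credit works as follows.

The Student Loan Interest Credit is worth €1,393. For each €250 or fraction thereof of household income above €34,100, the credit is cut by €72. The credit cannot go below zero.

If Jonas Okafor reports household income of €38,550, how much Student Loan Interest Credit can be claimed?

Student Loan Interest Credit: income exceeds €34,100 by €4,450, which is 18 full-or-partial €250 increments; reduction = 18 × €72 = €1,296, leaving €97.

€97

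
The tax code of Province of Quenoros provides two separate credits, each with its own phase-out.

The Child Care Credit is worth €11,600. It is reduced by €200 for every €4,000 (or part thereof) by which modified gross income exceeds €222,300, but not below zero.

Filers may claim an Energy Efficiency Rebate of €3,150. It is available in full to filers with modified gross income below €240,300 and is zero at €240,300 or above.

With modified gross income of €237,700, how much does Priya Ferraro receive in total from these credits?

Child Care Credit: income exceeds €222,300 by €15,400, which is 4 full-or-partial €4,000 increments; reduction = 4 × €200 = €800, leaving €10,800.
Energy Efficiency Rebate: €237,700 is below the €240,300 cutoff, so the full €3,150 applies.
Total: €10,800 + €3,150 = €13,950.

€13,950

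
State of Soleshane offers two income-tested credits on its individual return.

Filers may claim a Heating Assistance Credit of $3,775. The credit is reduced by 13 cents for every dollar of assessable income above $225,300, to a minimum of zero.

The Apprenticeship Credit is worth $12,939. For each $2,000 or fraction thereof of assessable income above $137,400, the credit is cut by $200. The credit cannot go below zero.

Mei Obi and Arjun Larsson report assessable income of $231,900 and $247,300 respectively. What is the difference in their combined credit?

$3,402

Mei ($231,900): Heating Assistance Credit: 13% of the $6,600 excess over $225,300 is $858; credit = $3,775 − $858 = $2,917. Apprenticeship Credit: income exceeds $137,400 by $94,500, which is 48 full-or-partial $2,000 increments; reduction = 48 × $200 = $9,600, leaving $3,339. total $2,917 + $3,339 = $6,256
Arjun ($247,300): Heating Assistance Credit: 13% of the $22,000 excess over $225,300 is $2,860; credit = $3,775 − $2,860 = $915. Apprenticeship Credit: income exceeds $137,400 by $109,900, which is 55 full-or-partial $2,000 increments; reduction = 55 × $200 = $11,000, leaving $1,939. total $915 + $1,939 = $2,854
Difference: |$6,256 − $2,854| = $3,402.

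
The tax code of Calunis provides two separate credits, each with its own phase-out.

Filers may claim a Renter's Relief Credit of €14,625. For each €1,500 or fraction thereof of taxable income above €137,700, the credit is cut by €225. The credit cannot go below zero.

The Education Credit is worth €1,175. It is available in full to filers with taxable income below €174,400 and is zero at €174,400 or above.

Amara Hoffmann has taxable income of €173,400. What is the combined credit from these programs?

Renter's Relief Credit: income exceeds €137,700 by €35,700, which is 24 full-or-partial €1,500 increments; reduction = 24 × €225 = €5,400, leaving €9,225.
Education Credit: €173,400 is below the €174,400 cutoff, so the full €1,175 applies.
Total: €9,225 + €1,175 = €10,400.

€10,400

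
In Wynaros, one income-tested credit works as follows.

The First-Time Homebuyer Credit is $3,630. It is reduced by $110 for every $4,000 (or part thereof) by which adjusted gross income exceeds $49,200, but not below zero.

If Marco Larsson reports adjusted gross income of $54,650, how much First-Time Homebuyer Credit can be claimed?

$3,410

First-Time Homebuyer Credit: income exceeds $49,200 by $5,450, which is 2 full-or-partial $4,000 increments; reduction = 2 × $110 = $220, leaving $3,410.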